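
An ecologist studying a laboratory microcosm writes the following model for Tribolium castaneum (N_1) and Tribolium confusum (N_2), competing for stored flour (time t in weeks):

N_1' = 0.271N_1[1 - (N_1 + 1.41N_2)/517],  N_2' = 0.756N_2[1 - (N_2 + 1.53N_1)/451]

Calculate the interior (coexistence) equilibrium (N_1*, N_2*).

Setting both brackets to zero gives the nullclines N_1 + 1.41N_2 = 517 and 1.53N_1 + N_2 = 451.
Substituting N_2 = 451 - 1.53N_1 into the first: N_1(1 - 1.41·1.53) = 517 - 1.41·451.
So N_1* = -119/-1.16 = 103, and then N_2* = 451 - 1.53·103 = 294.

N_1* ≈ 103, N_2* ≈ 294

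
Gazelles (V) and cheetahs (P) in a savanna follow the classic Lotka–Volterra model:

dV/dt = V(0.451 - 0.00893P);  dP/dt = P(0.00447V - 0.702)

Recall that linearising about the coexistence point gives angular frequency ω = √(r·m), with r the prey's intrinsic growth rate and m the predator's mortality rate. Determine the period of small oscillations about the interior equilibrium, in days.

Here r = 0.451 and m = 0.702, so r·m = 0.317.
ω = √0.317 = 0.563 per day, hence T = 2π/ω ≈ 11.2 days.

T ≈ 11.2 days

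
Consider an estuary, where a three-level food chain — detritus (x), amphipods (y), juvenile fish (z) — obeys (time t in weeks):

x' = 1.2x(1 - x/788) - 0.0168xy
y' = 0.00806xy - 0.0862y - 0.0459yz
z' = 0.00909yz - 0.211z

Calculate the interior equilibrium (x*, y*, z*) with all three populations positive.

x* ≈ 532, y* ≈ 23.2, z* ≈ 91.5

From dz/dt = 0: 0.00909y* = 0.211, so y* = 23.2.
From dx/dt = 0: 1.2(1 - x*/788) = 0.0168·23.2, giving x* = 788·(1 - 0.325) = 532.
From dy/dt = 0: 0.00806·532 - 0.0862 = 0.0459z*, so z* = 4.2/0.0459 = 91.5.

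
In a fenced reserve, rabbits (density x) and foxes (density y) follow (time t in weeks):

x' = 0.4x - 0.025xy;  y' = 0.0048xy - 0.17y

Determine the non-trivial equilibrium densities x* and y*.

x* ≈ 35.4, y* ≈ 16

Set dy/dt = 0 with y > 0: 0.0048x - 0.17 = 0, so x* = 0.17/0.0048 = 35.4.
Set dx/dt = 0 with x > 0: 0.4 - 0.025y = 0, so y* = 0.4/0.025 = 16.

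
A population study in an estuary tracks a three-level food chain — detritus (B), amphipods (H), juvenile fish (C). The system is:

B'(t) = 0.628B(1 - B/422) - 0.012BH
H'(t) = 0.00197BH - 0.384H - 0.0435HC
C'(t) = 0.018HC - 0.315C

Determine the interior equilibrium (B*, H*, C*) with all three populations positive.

B* ≈ 281, H* ≈ 17.5, C* ≈ 3.89

From dC/dt = 0: 0.018H* = 0.315, so H* = 17.5.
From dB/dt = 0: 0.628(1 - B*/422) = 0.012·17.5, giving B* = 422·(1 - 0.334) = 281.
From dH/dt = 0: 0.00197·281 - 0.384 = 0.0435C*, so C* = 0.169/0.0435 = 3.89.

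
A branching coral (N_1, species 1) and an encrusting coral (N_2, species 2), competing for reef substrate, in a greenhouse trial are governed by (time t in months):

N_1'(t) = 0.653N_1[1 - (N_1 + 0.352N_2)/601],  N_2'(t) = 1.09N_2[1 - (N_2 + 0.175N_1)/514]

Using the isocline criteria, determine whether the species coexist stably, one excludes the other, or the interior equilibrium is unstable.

Compare the nullcline intercepts: K1/α12 = 601/0.352 = 1710 > K2 = 514; K2/α21 = 514/0.175 = 2940 > K1 = 601.
Since both inequalities hold, each species can invade when rare, so the interior equilibrium is stable.

stable coexistence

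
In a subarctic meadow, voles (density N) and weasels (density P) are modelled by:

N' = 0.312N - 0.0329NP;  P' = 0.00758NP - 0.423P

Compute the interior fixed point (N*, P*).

N* ≈ 55.8, P* ≈ 9.48

Set dP/dt = 0 with P > 0: 0.00758N - 0.423 = 0, so N* = 0.423/0.00758 = 55.8.
Set dN/dt = 0 with N > 0: 0.312 - 0.0329P = 0, so P* = 0.312/0.0329 = 9.48.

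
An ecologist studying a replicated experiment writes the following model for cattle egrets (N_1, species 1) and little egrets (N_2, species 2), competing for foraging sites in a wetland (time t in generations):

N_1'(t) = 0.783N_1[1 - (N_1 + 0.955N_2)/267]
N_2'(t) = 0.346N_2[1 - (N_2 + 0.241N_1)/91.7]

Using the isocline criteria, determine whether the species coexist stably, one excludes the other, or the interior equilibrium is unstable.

stable coexistence

Compare the nullcline intercepts: K1/α12 = 267/0.955 = 280 > K2 = 91.7; K2/α21 = 91.7/0.241 = 380 > K1 = 267.
Since both inequalities hold, each species can invade when rare, so the interior equilibrium is stable.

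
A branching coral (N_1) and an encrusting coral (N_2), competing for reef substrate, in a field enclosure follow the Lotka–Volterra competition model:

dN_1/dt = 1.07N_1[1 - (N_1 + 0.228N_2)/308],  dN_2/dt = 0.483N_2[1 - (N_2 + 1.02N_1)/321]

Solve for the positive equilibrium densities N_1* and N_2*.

Setting both brackets to zero gives the nullclines N_1 + 0.228N_2 = 308 and 1.02N_1 + N_2 = 321.
Substituting N_2 = 321 - 1.02N_1 into the first: N_1(1 - 0.228·1.02) = 308 - 0.228·321.
So N_1* = 235/0.767 = 306, and then N_2* = 321 - 1.02·306 = 8.91.

N_1* ≈ 306, N_2* ≈ 8.91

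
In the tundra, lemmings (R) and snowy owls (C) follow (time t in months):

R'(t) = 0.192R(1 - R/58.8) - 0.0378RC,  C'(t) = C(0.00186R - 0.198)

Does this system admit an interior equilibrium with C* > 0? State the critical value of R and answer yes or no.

The predator equation gives dC/dt > 0 only when R > 0.198/0.00186 = 106.
Without the predator, R → K = 58.8. Since 58.8 < 106, the predator cannot invade.

Threshold R = 106; K < 106, so no, the predator goes extinct.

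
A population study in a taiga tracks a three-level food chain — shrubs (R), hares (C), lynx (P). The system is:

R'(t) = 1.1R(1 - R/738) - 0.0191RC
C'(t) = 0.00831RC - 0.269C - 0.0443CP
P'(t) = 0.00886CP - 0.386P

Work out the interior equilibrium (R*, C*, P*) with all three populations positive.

From dP/dt = 0: 0.00886C* = 0.386, so C* = 43.6.
From dR/dt = 0: 1.1(1 - R*/738) = 0.0191·43.6, giving R* = 738·(1 - 0.756) = 180.
From dC/dt = 0: 0.00831·180 - 0.269 = 0.0443P*, so P* = 1.22/0.0443 = 27.6.

R* ≈ 180, C* ≈ 43.6, P* ≈ 27.6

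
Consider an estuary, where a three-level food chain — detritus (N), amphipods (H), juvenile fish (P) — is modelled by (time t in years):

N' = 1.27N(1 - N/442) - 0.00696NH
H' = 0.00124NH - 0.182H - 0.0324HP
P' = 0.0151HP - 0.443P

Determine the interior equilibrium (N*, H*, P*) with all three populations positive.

From dP/dt = 0: 0.0151H* = 0.443, so H* = 29.3.
From dN/dt = 0: 1.27(1 - N*/442) = 0.00696·29.3, giving N* = 442·(1 - 0.161) = 371.
From dH/dt = 0: 0.00124·371 - 0.182 = 0.0324P*, so P* = 0.278/0.0324 = 8.58.

N* ≈ 371, H* ≈ 29.3, P* ≈ 8.58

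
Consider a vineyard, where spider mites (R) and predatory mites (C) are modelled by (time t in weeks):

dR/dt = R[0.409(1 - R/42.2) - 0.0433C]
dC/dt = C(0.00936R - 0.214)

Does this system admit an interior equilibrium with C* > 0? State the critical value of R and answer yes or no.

The predator equation gives dC/dt > 0 only when R > 0.214/0.00936 = 22.9.
Without the predator, R → K = 42.2. Since 42.2 > 22.9, the predator can invade and persist.

Threshold R = 22.9; K > 22.9, so yes, the predator persists.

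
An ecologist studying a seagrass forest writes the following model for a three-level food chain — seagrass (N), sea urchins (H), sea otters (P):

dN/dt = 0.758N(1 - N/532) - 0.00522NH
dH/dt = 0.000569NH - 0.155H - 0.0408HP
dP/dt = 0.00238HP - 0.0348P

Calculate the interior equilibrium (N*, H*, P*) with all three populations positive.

From dP/dt = 0: 0.00238H* = 0.0348, so H* = 14.6.
From dN/dt = 0: 0.758(1 - N*/532) = 0.00522·14.6, giving N* = 532·(1 - 0.101) = 478.
From dH/dt = 0: 0.000569·478 - 0.155 = 0.0408P*, so P* = 0.117/0.0408 = 2.87.

N* ≈ 478, H* ≈ 14.6, P* ≈ 2.87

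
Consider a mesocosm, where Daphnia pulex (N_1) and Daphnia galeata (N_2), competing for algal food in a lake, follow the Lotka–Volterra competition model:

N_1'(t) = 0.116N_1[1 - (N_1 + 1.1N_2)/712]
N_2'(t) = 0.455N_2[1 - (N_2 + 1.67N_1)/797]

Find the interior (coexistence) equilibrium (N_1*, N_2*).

Setting both brackets to zero gives the nullclines N_1 + 1.1N_2 = 712 and 1.67N_1 + N_2 = 797.
Substituting N_2 = 797 - 1.67N_1 into the first: N_1(1 - 1.1·1.67) = 712 - 1.1·797.
So N_1* = -165/-0.837 = 197, and then N_2* = 797 - 1.67·197 = 468.

N_1* ≈ 197, N_2* ≈ 468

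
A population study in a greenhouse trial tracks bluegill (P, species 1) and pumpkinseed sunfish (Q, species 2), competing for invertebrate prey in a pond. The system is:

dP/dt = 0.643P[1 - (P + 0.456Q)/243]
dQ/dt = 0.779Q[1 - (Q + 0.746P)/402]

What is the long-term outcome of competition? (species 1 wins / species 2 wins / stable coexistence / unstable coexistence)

Compare the nullcline intercepts: K1/α12 = 243/0.456 = 533 > K2 = 402; K2/α21 = 402/0.746 = 539 > K1 = 243.
Since both inequalities hold, each species can invade when rare, so the interior equilibrium is stable.

stable coexistence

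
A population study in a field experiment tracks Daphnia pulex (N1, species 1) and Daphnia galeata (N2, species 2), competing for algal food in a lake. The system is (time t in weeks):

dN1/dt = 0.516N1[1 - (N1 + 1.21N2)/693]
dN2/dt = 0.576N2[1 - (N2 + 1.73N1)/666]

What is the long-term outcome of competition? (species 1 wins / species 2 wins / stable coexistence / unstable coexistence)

Compare the nullcline intercepts: K1/α12 = 693/1.21 = 573 < K2 = 666; K2/α21 = 666/1.73 = 385 < K1 = 693.
Since both are reversed, neither can invade when rare; the interior point is a saddle.

unstable coexistence (outcome depends on initial conditions)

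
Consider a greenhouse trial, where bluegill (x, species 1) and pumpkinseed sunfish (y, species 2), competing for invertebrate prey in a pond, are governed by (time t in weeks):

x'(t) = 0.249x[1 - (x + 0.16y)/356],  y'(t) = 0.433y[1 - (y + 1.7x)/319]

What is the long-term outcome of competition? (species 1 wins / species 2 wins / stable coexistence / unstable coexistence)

Compare the nullcline intercepts: K1/α12 = 356/0.16 = 2220 > K2 = 319; K2/α21 = 319/1.7 = 188 < K1 = 356.
Since the inequalities point opposite ways, species 1 can invade but species 2 cannot.

species 1 excludes species 2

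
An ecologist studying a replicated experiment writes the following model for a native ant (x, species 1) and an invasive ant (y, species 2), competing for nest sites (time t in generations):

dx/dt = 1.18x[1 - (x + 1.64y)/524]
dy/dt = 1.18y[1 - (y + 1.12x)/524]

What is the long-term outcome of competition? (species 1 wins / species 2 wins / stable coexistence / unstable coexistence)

unstable coexistence (outcome depends on initial conditions)

Compare the nullcline intercepts: K1/α12 = 524/1.64 = 320 < K2 = 524; K2/α21 = 524/1.12 = 468 < K1 = 524.
Since both are reversed, neither can invade when rare; the interior point is a saddle.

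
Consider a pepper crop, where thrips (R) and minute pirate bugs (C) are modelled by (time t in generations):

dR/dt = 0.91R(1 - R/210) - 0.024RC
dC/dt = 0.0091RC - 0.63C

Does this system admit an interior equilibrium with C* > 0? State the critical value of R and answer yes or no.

Threshold R = 69.2; K > 69.2, so yes, the predator persists.

The predator equation gives dC/dt > 0 only when R > 0.63/0.0091 = 69.2.
Without the predator, R → K = 210. Since 210 > 69.2, the predator can invade and persist.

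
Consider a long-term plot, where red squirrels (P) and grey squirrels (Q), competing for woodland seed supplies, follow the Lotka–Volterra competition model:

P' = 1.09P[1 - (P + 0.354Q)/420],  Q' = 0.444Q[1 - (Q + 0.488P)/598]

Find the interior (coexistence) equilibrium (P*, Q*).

P* ≈ 252, Q* ≈ 475

Setting both brackets to zero gives the nullclines P + 0.354Q = 420 and 0.488P + Q = 598.
Substituting Q = 598 - 0.488P into the first: P(1 - 0.354·0.488) = 420 - 0.354·598.
So P* = 208/0.827 = 252, and then Q* = 598 - 0.488·252 = 475.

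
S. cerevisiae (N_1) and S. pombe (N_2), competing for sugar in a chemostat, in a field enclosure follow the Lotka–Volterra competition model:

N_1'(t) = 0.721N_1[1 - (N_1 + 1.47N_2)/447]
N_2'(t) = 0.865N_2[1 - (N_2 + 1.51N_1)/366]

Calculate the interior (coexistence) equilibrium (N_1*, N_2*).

Setting both brackets to zero gives the nullclines N_1 + 1.47N_2 = 447 and 1.51N_1 + N_2 = 366.
Substituting N_2 = 366 - 1.51N_1 into the first: N_1(1 - 1.47·1.51) = 447 - 1.47·366.
So N_1* = -91/-1.22 = 74.6, and then N_2* = 366 - 1.51·74.6 = 253.

N_1* ≈ 74.6, N_2* ≈ 253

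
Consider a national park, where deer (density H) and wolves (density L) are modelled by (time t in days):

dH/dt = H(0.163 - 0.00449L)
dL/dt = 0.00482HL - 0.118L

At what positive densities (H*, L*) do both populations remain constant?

Set dL/dt = 0 with L > 0: 0.00482H - 0.118 = 0, so H* = 0.118/0.00482 = 24.5.
Set dH/dt = 0 with H > 0: 0.163 - 0.00449L = 0, so L* = 0.163/0.00449 = 36.3.

H* ≈ 24.5, L* ≈ 36.3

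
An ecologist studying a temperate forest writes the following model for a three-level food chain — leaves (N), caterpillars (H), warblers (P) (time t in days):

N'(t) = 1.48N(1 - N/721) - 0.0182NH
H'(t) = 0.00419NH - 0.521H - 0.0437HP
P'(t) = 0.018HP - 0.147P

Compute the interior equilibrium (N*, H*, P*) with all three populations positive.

N* ≈ 649, H* ≈ 8.17, P* ≈ 50.3

From dP/dt = 0: 0.018H* = 0.147, so H* = 8.17.
From dN/dt = 0: 1.48(1 - N*/721) = 0.0182·8.17, giving N* = 721·(1 - 0.1) = 649.
From dH/dt = 0: 0.00419·649 - 0.521 = 0.0437P*, so P* = 2.2/0.0437 = 50.3.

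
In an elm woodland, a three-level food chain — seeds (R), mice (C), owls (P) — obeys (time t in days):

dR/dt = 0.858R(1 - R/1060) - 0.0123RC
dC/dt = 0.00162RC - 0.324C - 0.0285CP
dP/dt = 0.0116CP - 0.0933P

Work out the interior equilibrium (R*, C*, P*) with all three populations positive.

From dP/dt = 0: 0.0116C* = 0.0933, so C* = 8.04.
From dR/dt = 0: 0.858(1 - R*/1060) = 0.0123·8.04, giving R* = 1060·(1 - 0.115) = 938.
From dC/dt = 0: 0.00162·938 - 0.324 = 0.0285P*, so P* = 1.2/0.0285 = 41.9.

R* ≈ 938, C* ≈ 8.04, P* ≈ 41.9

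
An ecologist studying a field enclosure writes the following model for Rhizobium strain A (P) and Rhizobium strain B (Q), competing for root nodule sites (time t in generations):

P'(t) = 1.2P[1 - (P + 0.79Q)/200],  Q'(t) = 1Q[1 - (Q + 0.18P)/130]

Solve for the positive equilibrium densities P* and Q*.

P* ≈ 113, Q* ≈ 110

Setting both brackets to zero gives the nullclines P + 0.79Q = 200 and 0.18P + Q = 130.
Substituting Q = 130 - 0.18P into the first: P(1 - 0.79·0.18) = 200 - 0.79·130.
So P* = 97.3/0.858 = 113, and then Q* = 130 - 0.18·113 = 110.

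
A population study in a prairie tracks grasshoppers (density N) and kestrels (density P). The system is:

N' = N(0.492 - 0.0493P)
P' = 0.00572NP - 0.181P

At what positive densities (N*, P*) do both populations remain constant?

Set dP/dt = 0 with P > 0: 0.00572N - 0.181 = 0, so N* = 0.181/0.00572 = 31.6.
Set dN/dt = 0 with N > 0: 0.492 - 0.0493P = 0, so P* = 0.492/0.0493 = 9.98.

N* ≈ 31.6, P* ≈ 9.98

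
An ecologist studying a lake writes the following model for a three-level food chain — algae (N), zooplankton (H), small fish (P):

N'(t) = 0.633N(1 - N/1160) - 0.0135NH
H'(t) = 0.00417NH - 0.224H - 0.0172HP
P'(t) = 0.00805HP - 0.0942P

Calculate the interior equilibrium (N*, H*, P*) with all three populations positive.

N* ≈ 871, H* ≈ 11.7, P* ≈ 198

From dP/dt = 0: 0.00805H* = 0.0942, so H* = 11.7.
From dN/dt = 0: 0.633(1 - N*/1160) = 0.0135·11.7, giving N* = 1160·(1 - 0.25) = 871.
From dH/dt = 0: 0.00417·871 - 0.224 = 0.0172P*, so P* = 3.41/0.0172 = 198.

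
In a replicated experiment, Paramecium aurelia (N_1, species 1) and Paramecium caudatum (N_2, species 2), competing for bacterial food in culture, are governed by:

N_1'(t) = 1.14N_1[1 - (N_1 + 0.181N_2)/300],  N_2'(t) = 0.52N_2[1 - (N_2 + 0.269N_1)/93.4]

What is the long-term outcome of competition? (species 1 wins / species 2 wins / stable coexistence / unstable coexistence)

Compare the nullcline intercepts: K1/α12 = 300/0.181 = 1660 > K2 = 93.4; K2/α21 = 93.4/0.269 = 347 > K1 = 300.
Since both inequalities hold, each species can invade when rare, so the interior equilibrium is stable.

stable coexistence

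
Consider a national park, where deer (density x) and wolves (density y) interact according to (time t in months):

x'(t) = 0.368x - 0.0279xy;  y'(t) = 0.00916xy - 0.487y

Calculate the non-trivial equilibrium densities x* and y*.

Set dy/dt = 0 with y > 0: 0.00916x - 0.487 = 0, so x* = 0.487/0.00916 = 53.2.
Set dx/dt = 0 with x > 0: 0.368 - 0.0279y = 0, so y* = 0.368/0.0279 = 13.2.

x* ≈ 53.2, y* ≈ 13.2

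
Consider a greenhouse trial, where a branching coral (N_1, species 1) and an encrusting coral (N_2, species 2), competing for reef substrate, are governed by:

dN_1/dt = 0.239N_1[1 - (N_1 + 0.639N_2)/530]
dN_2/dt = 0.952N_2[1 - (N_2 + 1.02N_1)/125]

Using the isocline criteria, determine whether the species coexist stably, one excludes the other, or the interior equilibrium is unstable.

species 1 excludes species 2

Compare the nullcline intercepts: K1/α12 = 530/0.639 = 829 > K2 = 125; K2/α21 = 125/1.02 = 123 < K1 = 530.
Since the inequalities point opposite ways, species 1 can invade but species 2 cannot.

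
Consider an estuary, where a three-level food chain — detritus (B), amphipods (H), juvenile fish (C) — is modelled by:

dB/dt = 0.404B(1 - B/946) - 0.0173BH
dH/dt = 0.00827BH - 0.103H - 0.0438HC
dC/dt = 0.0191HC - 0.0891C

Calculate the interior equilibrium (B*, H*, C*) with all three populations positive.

From dC/dt = 0: 0.0191H* = 0.0891, so H* = 4.66.
From dB/dt = 0: 0.404(1 - B*/946) = 0.0173·4.66, giving B* = 946·(1 - 0.2) = 757.
From dH/dt = 0: 0.00827·757 - 0.103 = 0.0438C*, so C* = 6.16/0.0438 = 141.

B* ≈ 757, H* ≈ 4.66, C* ≈ 141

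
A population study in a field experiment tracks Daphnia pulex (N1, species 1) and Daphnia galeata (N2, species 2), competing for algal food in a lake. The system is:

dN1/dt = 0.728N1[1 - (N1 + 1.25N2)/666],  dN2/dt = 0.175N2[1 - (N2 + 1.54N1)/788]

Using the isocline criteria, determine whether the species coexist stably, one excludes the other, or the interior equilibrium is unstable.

Compare the nullcline intercepts: K1/α12 = 666/1.25 = 533 < K2 = 788; K2/α21 = 788/1.54 = 512 < K1 = 666.
Since both are reversed, neither can invade when rare; the interior point is a saddle.

unstable coexistence (outcome depends on initial conditions)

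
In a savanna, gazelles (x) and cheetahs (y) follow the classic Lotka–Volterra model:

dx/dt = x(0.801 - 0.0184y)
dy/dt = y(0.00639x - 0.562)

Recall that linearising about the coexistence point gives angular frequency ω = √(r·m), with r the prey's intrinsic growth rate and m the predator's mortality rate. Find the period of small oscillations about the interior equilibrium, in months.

T ≈ 9.36 months

Here r = 0.801 and m = 0.562, so r·m = 0.45.
ω = √0.45 = 0.671 per month, hence T = 2π/ω ≈ 9.36 months.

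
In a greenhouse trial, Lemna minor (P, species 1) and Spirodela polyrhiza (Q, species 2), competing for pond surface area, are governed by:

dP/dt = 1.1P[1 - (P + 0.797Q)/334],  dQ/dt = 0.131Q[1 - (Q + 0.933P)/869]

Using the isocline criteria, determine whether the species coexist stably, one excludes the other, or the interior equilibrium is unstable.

Compare the nullcline intercepts: K1/α12 = 334/0.797 = 419 < K2 = 869; K2/α21 = 869/0.933 = 931 > K1 = 334.
Since the inequalities point opposite ways, species 2 can invade but species 1 cannot.

species 2 excludes species 1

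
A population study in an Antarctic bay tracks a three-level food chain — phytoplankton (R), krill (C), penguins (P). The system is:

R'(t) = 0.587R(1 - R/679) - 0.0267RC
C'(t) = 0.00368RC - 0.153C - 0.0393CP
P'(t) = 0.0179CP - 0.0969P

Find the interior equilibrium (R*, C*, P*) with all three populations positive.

R* ≈ 512, C* ≈ 5.41, P* ≈ 44

From dP/dt = 0: 0.0179C* = 0.0969, so C* = 5.41.
From dR/dt = 0: 0.587(1 - R*/679) = 0.0267·5.41, giving R* = 679·(1 - 0.246) = 512.
From dC/dt = 0: 0.00368·512 - 0.153 = 0.0393P*, so P* = 1.73/0.0393 = 44.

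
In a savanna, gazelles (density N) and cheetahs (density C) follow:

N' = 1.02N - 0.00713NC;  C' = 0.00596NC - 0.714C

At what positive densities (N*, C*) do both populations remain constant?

Set dC/dt = 0 with C > 0: 0.00596N - 0.714 = 0, so N* = 0.714/0.00596 = 120.
Set dN/dt = 0 with N > 0: 1.02 - 0.00713C = 0, so C* = 1.02/0.00713 = 143.

N* ≈ 120, C* ≈ 143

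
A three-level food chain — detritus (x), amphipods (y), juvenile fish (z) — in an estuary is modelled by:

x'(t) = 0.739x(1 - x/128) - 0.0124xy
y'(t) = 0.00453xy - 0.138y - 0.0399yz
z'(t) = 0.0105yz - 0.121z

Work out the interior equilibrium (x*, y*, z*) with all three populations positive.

x* ≈ 103, y* ≈ 11.5, z* ≈ 8.26

From dz/dt = 0: 0.0105y* = 0.121, so y* = 11.5.
From dx/dt = 0: 0.739(1 - x*/128) = 0.0124·11.5, giving x* = 128·(1 - 0.193) = 103.
From dy/dt = 0: 0.00453·103 - 0.138 = 0.0399z*, so z* = 0.33/0.0399 = 8.26.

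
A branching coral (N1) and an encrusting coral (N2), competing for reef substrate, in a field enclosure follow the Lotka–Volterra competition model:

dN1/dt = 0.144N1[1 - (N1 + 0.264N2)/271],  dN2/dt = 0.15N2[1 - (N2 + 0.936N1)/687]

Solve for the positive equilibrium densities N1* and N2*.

Setting both brackets to zero gives the nullclines N1 + 0.264N2 = 271 and 0.936N1 + N2 = 687.
Substituting N2 = 687 - 0.936N1 into the first: N1(1 - 0.264·0.936) = 271 - 0.264·687.
So N1* = 89.6/0.753 = 119, and then N2* = 687 - 0.936·119 = 576.

N1* ≈ 119, N2* ≈ 576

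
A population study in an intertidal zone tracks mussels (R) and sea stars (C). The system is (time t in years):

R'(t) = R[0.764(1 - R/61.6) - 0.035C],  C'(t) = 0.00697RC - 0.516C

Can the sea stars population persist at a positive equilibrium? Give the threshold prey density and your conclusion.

Threshold R = 74; K < 74, so no, the predator goes extinct.

The predator equation gives dC/dt > 0 only when R > 0.516/0.00697 = 74.
Without the predator, R → K = 61.6. Since 61.6 < 74, the predator cannot invade.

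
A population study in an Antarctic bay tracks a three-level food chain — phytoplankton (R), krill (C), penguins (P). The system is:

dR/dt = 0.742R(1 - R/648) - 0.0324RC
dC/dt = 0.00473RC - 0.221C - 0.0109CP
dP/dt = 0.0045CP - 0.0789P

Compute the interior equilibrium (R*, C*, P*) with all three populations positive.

R* ≈ 152, C* ≈ 17.5, P* ≈ 45.6

From dP/dt = 0: 0.0045C* = 0.0789, so C* = 17.5.
From dR/dt = 0: 0.742(1 - R*/648) = 0.0324·17.5, giving R* = 648·(1 - 0.766) = 152.
From dC/dt = 0: 0.00473·152 - 0.221 = 0.0109P*, so P* = 0.497/0.0109 = 45.6.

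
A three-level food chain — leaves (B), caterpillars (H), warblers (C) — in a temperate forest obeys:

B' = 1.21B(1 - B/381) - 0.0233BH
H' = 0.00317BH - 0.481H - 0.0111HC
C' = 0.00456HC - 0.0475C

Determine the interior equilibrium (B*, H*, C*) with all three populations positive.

From dC/dt = 0: 0.00456H* = 0.0475, so H* = 10.4.
From dB/dt = 0: 1.21(1 - B*/381) = 0.0233·10.4, giving B* = 381·(1 - 0.201) = 305.
From dH/dt = 0: 0.00317·305 - 0.481 = 0.0111C*, so C* = 0.485/0.0111 = 43.6.

B* ≈ 305, H* ≈ 10.4, C* ≈ 43.6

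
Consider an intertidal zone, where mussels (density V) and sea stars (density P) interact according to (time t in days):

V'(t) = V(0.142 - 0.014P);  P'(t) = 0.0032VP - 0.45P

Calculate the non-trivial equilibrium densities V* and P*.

V* ≈ 141, P* ≈ 10.1

Set dP/dt = 0 with P > 0: 0.0032V - 0.45 = 0, so V* = 0.45/0.0032 = 141.
Set dV/dt = 0 with V > 0: 0.142 - 0.014P = 0, so P* = 0.142/0.014 = 10.1.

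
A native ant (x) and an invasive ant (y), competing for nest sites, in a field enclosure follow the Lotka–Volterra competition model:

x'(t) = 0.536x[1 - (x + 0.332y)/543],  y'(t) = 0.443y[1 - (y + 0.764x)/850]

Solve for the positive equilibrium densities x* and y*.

x* ≈ 349, y* ≈ 583

Setting both brackets to zero gives the nullclines x + 0.332y = 543 and 0.764x + y = 850.
Substituting y = 850 - 0.764x into the first: x(1 - 0.332·0.764) = 543 - 0.332·850.
So x* = 261/0.746 = 349, and then y* = 850 - 0.764·349 = 583.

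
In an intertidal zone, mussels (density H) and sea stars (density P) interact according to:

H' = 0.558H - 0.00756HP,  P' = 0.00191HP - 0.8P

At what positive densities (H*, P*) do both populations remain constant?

H* ≈ 419, P* ≈ 73.8

Set dP/dt = 0 with P > 0: 0.00191H - 0.8 = 0, so H* = 0.8/0.00191 = 419.
Set dH/dt = 0 with H > 0: 0.558 - 0.00756P = 0, so P* = 0.558/0.00756 = 73.8.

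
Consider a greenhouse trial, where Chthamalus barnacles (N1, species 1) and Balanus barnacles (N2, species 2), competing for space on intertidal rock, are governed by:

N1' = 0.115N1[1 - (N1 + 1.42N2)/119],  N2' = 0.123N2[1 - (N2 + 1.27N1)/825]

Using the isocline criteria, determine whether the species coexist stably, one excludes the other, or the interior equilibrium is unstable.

Compare the nullcline intercepts: K1/α12 = 119/1.42 = 83.8 < K2 = 825; K2/α21 = 825/1.27 = 650 > K1 = 119.
Since the inequalities point opposite ways, species 2 can invade but species 1 cannot.

species 2 excludes species 1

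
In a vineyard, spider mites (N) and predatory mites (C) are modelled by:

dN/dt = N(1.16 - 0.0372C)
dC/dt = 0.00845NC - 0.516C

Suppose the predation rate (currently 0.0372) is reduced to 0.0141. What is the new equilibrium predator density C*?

At the interior fixed point, setting dN/dt = 0 with N > 0 fixes C* = (prey growth rate)/(NC coefficient) — independent of the other coefficients.
With the change, C* = 1.16/0.0141 = 82.3; it rises from 31.2.

C* ≈ 82.3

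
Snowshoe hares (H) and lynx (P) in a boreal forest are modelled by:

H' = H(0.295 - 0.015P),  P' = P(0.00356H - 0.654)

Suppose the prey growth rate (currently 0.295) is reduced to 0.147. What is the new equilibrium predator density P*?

At the interior fixed point, setting dH/dt = 0 with H > 0 fixes P* = (prey growth rate)/(HP coefficient) — independent of the other coefficients.
With the change, P* = 0.147/0.015 = 9.8; it falls from 19.7.

P* ≈ 9.8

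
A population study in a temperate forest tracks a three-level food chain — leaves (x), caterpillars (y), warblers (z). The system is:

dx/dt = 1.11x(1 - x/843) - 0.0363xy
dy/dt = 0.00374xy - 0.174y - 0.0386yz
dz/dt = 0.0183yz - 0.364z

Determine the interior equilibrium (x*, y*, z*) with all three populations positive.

From dz/dt = 0: 0.0183y* = 0.364, so y* = 19.9.
From dx/dt = 0: 1.11(1 - x*/843) = 0.0363·19.9, giving x* = 843·(1 - 0.65) = 295.
From dy/dt = 0: 0.00374·295 - 0.174 = 0.0386z*, so z* = 0.928/0.0386 = 24.

x* ≈ 295, y* ≈ 19.9, z* ≈ 24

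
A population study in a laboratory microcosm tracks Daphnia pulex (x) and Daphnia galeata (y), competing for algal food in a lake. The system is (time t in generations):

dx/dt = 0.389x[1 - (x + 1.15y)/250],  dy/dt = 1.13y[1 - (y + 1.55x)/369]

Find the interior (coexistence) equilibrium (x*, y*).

x* ≈ 223, y* ≈ 23.6

Setting both brackets to zero gives the nullclines x + 1.15y = 250 and 1.55x + y = 369.
Substituting y = 369 - 1.55x into the first: x(1 - 1.15·1.55) = 250 - 1.15·369.
So x* = -174/-0.782 = 223, and then y* = 369 - 1.55·223 = 23.6.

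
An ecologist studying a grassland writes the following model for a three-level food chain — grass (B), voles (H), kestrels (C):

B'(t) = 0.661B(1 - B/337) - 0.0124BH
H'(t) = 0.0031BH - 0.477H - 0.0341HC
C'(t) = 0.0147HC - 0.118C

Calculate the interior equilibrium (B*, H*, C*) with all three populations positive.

B* ≈ 286, H* ≈ 8.03, C* ≈ 12

From dC/dt = 0: 0.0147H* = 0.118, so H* = 8.03.
From dB/dt = 0: 0.661(1 - B*/337) = 0.0124·8.03, giving B* = 337·(1 - 0.151) = 286.
From dH/dt = 0: 0.0031·286 - 0.477 = 0.0341C*, so C* = 0.41/0.0341 = 12.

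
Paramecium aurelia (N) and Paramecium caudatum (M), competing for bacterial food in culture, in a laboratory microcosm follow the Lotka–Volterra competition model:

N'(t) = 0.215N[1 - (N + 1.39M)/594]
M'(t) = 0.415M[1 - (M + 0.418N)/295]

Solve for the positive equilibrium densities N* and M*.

N* ≈ 439, M* ≈ 111

Setting both brackets to zero gives the nullclines N + 1.39M = 594 and 0.418N + M = 295.
Substituting M = 295 - 0.418N into the first: N(1 - 1.39·0.418) = 594 - 1.39·295.
So N* = 184/0.419 = 439, and then M* = 295 - 0.418·439 = 111.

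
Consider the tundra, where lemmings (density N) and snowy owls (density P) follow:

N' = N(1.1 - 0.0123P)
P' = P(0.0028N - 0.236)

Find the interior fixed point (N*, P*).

N* ≈ 84.3, P* ≈ 89.4

Set dP/dt = 0 with P > 0: 0.0028N - 0.236 = 0, so N* = 0.236/0.0028 = 84.3.
Set dN/dt = 0 with N > 0: 1.1 - 0.0123P = 0, so P* = 1.1/0.0123 = 89.4.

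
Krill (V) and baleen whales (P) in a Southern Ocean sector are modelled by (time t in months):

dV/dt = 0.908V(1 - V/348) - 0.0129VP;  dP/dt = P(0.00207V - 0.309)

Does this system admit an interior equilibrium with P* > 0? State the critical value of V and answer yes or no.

The predator equation gives dP/dt > 0 only when V > 0.309/0.00207 = 149.
Without the predator, V → K = 348. Since 348 > 149, the predator can invade and persist.

Threshold V = 149; K > 149, so yes, the predator persists.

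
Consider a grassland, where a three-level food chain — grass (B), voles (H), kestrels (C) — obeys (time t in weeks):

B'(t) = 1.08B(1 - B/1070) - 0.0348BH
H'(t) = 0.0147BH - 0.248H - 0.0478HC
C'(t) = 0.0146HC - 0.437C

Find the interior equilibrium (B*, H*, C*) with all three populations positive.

From dC/dt = 0: 0.0146H* = 0.437, so H* = 29.9.
From dB/dt = 0: 1.08(1 - B*/1070) = 0.0348·29.9, giving B* = 1070·(1 - 0.964) = 38.
From dH/dt = 0: 0.0147·38 - 0.248 = 0.0478C*, so C* = 0.311/0.0478 = 6.51.

B* ≈ 38, H* ≈ 29.9, C* ≈ 6.51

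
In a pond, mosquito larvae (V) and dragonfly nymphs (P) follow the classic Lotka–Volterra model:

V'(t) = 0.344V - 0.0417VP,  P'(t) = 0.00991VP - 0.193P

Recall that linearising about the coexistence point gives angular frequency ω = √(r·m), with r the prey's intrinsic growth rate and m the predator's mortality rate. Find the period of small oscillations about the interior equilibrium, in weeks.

Here r = 0.344 and m = 0.193, so r·m = 0.0664.
ω = √0.0664 = 0.258 per week, hence T = 2π/ω ≈ 24.4 weeks.

T ≈ 24.4 weeks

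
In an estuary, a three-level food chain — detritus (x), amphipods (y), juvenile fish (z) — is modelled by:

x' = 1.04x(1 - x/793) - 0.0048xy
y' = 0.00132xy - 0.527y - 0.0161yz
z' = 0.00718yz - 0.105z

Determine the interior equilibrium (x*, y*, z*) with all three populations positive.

From dz/dt = 0: 0.00718y* = 0.105, so y* = 14.6.
From dx/dt = 0: 1.04(1 - x*/793) = 0.0048·14.6, giving x* = 793·(1 - 0.0675) = 739.
From dy/dt = 0: 0.00132·739 - 0.527 = 0.0161z*, so z* = 0.449/0.0161 = 27.9.

x* ≈ 739, y* ≈ 14.6, z* ≈ 27.9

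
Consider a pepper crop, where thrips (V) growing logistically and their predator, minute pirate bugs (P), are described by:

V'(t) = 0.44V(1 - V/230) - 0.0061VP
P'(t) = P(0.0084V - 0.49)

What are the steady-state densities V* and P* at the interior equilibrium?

From dP/dt = 0 with P > 0: 0.0084V* = 0.49, so V* = 58.3.
Substitute into dV/dt = 0: 0.44(1 - 58.3/230) = 0.0061P*.
The bracket is 0.746, giving P* = 0.328/0.0061 = 53.8.

V* ≈ 58.3, P* ≈ 53.8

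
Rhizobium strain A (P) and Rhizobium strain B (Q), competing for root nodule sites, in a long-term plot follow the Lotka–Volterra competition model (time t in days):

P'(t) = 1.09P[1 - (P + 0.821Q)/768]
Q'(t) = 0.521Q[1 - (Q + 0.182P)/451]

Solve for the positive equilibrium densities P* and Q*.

Setting both brackets to zero gives the nullclines P + 0.821Q = 768 and 0.182P + Q = 451.
Substituting Q = 451 - 0.182P into the first: P(1 - 0.821·0.182) = 768 - 0.821·451.
So P* = 398/0.851 = 468, and then Q* = 451 - 0.182·468 = 366.

P* ≈ 468, Q* ≈ 366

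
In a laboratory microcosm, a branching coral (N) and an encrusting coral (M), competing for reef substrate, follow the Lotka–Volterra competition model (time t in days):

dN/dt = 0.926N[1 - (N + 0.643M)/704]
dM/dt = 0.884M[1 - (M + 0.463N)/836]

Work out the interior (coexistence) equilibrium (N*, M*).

N* ≈ 237, M* ≈ 726

Setting both brackets to zero gives the nullclines N + 0.643M = 704 and 0.463N + M = 836.
Substituting M = 836 - 0.463N into the first: N(1 - 0.643·0.463) = 704 - 0.643·836.
So N* = 166/0.702 = 237, and then M* = 836 - 0.463·237 = 726.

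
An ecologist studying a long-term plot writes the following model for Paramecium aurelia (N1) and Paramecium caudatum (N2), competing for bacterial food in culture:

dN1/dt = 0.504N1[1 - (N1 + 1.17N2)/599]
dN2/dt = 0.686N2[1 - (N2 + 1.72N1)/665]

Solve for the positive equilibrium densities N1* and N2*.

Setting both brackets to zero gives the nullclines N1 + 1.17N2 = 599 and 1.72N1 + N2 = 665.
Substituting N2 = 665 - 1.72N1 into the first: N1(1 - 1.17·1.72) = 599 - 1.17·665.
So N1* = -179/-1.01 = 177, and then N2* = 665 - 1.72·177 = 361.

N1* ≈ 177, N2* ≈ 361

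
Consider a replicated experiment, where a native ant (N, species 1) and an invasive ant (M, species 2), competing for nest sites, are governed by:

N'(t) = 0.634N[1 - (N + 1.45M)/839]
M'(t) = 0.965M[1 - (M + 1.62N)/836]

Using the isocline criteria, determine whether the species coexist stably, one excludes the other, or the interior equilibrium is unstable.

Compare the nullcline intercepts: K1/α12 = 839/1.45 = 579 < K2 = 836; K2/α21 = 836/1.62 = 516 < K1 = 839.
Since both are reversed, neither can invade when rare; the interior point is a saddle.

unstable coexistence (outcome depends on initial conditions)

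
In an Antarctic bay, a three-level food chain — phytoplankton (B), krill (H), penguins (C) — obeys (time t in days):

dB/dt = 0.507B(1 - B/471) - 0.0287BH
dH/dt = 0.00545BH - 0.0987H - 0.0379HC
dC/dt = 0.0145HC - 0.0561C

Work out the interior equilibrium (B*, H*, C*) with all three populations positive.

B* ≈ 368, H* ≈ 3.87, C* ≈ 50.3

From dC/dt = 0: 0.0145H* = 0.0561, so H* = 3.87.
From dB/dt = 0: 0.507(1 - B*/471) = 0.0287·3.87, giving B* = 471·(1 - 0.219) = 368.
From dH/dt = 0: 0.00545·368 - 0.0987 = 0.0379C*, so C* = 1.91/0.0379 = 50.3.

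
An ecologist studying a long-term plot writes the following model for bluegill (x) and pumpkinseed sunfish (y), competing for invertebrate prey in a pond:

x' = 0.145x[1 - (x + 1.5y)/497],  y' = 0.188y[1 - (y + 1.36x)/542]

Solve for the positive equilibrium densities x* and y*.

x* ≈ 304, y* ≈ 129

Setting both brackets to zero gives the nullclines x + 1.5y = 497 and 1.36x + y = 542.
Substituting y = 542 - 1.36x into the first: x(1 - 1.5·1.36) = 497 - 1.5·542.
So x* = -316/-1.04 = 304, and then y* = 542 - 1.36·304 = 129.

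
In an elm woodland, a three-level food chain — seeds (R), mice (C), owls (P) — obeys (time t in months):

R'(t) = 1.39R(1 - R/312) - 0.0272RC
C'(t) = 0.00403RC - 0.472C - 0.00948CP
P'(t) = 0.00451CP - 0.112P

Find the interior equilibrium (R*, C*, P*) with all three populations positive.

From dP/dt = 0: 0.00451C* = 0.112, so C* = 24.8.
From dR/dt = 0: 1.39(1 - R*/312) = 0.0272·24.8, giving R* = 312·(1 - 0.486) = 160.
From dC/dt = 0: 0.00403·160 - 0.472 = 0.00948P*, so P* = 0.174/0.00948 = 18.4.

R* ≈ 160, C* ≈ 24.8, P* ≈ 18.4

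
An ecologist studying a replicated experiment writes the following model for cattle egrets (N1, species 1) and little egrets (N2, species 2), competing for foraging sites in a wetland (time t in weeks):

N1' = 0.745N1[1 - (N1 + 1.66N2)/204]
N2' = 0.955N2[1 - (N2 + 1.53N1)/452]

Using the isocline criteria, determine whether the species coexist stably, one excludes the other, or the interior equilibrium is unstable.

Compare the nullcline intercepts: K1/α12 = 204/1.66 = 123 < K2 = 452; K2/α21 = 452/1.53 = 295 > K1 = 204.
Since the inequalities point opposite ways, species 2 can invade but species 1 cannot.

species 2 excludes species 1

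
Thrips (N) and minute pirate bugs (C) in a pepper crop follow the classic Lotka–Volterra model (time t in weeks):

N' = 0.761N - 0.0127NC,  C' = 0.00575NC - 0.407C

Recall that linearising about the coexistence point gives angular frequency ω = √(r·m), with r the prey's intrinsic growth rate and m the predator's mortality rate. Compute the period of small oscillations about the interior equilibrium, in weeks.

Here r = 0.761 and m = 0.407, so r·m = 0.31.
ω = √0.31 = 0.557 per week, hence T = 2π/ω ≈ 11.3 weeks.

T ≈ 11.3 weeks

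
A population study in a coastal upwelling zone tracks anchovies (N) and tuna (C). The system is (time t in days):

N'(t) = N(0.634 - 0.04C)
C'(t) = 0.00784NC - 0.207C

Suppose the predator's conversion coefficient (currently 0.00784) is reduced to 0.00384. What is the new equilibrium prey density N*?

At the interior fixed point, setting dC/dt = 0 with C > 0 fixes N* = (predator death rate)/(NC coefficient) — independent of the other coefficients.
With the change, N* = 0.207/0.00384 = 53.9; it rises from 26.4.

N* ≈ 53.9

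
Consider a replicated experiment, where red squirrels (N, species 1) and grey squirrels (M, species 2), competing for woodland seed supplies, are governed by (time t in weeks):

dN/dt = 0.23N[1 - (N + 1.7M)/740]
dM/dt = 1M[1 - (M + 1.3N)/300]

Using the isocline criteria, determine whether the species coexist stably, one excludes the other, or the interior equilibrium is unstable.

Compare the nullcline intercepts: K1/α12 = 740/1.7 = 435 > K2 = 300; K2/α21 = 300/1.3 = 231 < K1 = 740.
Since the inequalities point opposite ways, species 1 can invade but species 2 cannot.

species 1 excludes species 2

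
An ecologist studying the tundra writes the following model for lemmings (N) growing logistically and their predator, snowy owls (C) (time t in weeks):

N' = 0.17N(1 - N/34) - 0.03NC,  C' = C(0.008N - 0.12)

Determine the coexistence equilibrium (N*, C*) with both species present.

N* ≈ 15, C* ≈ 3.17

From dC/dt = 0 with C > 0: 0.008N* = 0.12, so N* = 15.
Substitute into dN/dt = 0: 0.17(1 - 15/34) = 0.03C*.
The bracket is 0.559, giving C* = 0.095/0.03 = 3.17.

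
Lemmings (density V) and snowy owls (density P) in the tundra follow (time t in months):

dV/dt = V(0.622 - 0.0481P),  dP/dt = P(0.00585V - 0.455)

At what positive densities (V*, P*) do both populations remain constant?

Set dP/dt = 0 with P > 0: 0.00585V - 0.455 = 0, so V* = 0.455/0.00585 = 77.8.
Set dV/dt = 0 with V > 0: 0.622 - 0.0481P = 0, so P* = 0.622/0.0481 = 12.9.

V* ≈ 77.8, P* ≈ 12.9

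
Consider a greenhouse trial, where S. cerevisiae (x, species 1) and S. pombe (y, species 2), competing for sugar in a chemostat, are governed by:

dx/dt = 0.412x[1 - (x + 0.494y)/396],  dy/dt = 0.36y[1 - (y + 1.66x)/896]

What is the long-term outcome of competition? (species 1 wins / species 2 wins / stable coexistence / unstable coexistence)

Compare the nullcline intercepts: K1/α12 = 396/0.494 = 802 < K2 = 896; K2/α21 = 896/1.66 = 540 > K1 = 396.
Since the inequalities point opposite ways, species 2 can invade but species 1 cannot.

species 2 excludes species 1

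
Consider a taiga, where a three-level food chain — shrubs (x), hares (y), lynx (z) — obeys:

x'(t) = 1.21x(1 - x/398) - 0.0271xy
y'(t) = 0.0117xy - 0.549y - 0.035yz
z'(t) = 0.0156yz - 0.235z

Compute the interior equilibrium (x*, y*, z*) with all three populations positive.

From dz/dt = 0: 0.0156y* = 0.235, so y* = 15.1.
From dx/dt = 0: 1.21(1 - x*/398) = 0.0271·15.1, giving x* = 398·(1 - 0.337) = 264.
From dy/dt = 0: 0.0117·264 - 0.549 = 0.035z*, so z* = 2.54/0.035 = 72.5.

x* ≈ 264, y* ≈ 15.1, z* ≈ 72.5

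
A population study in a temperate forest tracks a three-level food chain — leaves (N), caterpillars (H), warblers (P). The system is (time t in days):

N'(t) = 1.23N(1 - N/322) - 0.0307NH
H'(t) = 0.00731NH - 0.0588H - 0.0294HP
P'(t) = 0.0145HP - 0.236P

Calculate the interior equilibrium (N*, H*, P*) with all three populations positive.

N* ≈ 191, H* ≈ 16.3, P* ≈ 45.5

From dP/dt = 0: 0.0145H* = 0.236, so H* = 16.3.
From dN/dt = 0: 1.23(1 - N*/322) = 0.0307·16.3, giving N* = 322·(1 - 0.406) = 191.
From dH/dt = 0: 0.00731·191 - 0.0588 = 0.0294P*, so P* = 1.34/0.0294 = 45.5.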